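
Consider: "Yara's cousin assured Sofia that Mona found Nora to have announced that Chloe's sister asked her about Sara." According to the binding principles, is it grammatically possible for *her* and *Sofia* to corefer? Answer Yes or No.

*her* is a pronoun; Principle B requires it to be free in its binding domain — the clause headed by 'asked'.
— Sofia: object of the matrix clause; c-commands the pronoun but lies outside its binding domain — allowed.

Yes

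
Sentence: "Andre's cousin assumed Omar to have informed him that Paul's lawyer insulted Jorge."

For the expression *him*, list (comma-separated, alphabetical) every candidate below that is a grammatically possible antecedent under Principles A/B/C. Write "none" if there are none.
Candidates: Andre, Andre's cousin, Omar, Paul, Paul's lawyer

Andre, Andre's cousin

*him* is a pronoun; Principle B requires it to be free in its binding domain — the clause headed by 'informed'.
— Andre: possessor inside the subject DP of the matrix clause; does not c-command the pronoun — Principle B does not apply; allowed.
— Andre's cousin: subject of the matrix clause; c-commands the pronoun but lies outside its binding domain — allowed.
— Omar: subject of the clause headed by 'informed'; c-commands the pronoun within its binding domain — blocked (Principle B).
— Paul: possessor inside the subject DP of the clause headed by 'insulted'; is c-commanded by the pronoun; coreference would bind this R-expression — blocked (Principle C).
— Paul's lawyer: subject of the clause headed by 'insulted'; is c-commanded by the pronoun; coreference would bind this R-expression — blocked (Principle C).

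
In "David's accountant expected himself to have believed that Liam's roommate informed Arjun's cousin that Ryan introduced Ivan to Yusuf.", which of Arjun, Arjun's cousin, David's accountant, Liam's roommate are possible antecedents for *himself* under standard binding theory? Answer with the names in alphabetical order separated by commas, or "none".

David's accountant

*himself* is a reflexive; Principle A requires it to be bound within its binding domain — the matrix clause.
— Arjun: possessor inside the object DP of the clause headed by 'informed'; does not c-command the reflexive — cannot bind it (Principle A).
— Arjun's cousin: object of the clause headed by 'informed'; does not c-command the reflexive — cannot bind it (Principle A).
— David's accountant: subject of the matrix clause; c-commands the reflexive within its binding domain — allowed (Principle A).
— Liam's roommate: subject of the clause headed by 'informed'; does not c-command the reflexive — cannot bind it (Principle A).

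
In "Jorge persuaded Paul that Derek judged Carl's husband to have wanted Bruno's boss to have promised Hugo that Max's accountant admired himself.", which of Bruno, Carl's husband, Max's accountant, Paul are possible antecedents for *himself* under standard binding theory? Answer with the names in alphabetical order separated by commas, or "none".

*himself* is a reflexive; Principle A requires it to be bound within its binding domain — the clause headed by 'admired'.
— Bruno: possessor inside the subject DP of the clause headed by 'promised'; does not c-command the reflexive — cannot bind it (Principle A).
— Carl's husband: subject of the clause headed by 'wanted'; c-commands the reflexive but lies outside its binding domain — cannot bind it (Principle A).
— Max's accountant: subject of the clause headed by 'admired'; c-commands the reflexive within its binding domain — allowed (Principle A).
— Paul: object of the matrix clause; c-commands the reflexive but lies outside its binding domain — cannot bind it (Principle A).

Max's accountant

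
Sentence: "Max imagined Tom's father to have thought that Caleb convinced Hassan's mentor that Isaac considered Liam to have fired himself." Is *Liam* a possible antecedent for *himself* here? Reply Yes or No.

*himself* is a reflexive; Principle A requires it to be bound within its binding domain — the clause headed by 'fired'.
— Liam: subject of the clause headed by 'fired'; c-commands the reflexive within its binding domain — allowed (Principle A).

Yes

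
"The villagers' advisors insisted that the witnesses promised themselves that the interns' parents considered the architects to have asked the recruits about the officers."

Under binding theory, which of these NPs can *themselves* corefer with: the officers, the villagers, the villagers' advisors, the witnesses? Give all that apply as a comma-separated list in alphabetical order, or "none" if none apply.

*themselves* is a reflexive; Principle A requires it to be bound within its binding domain — the clause headed by 'promised'.
— the officers: second object of the clause headed by 'asked'; does not c-command the reflexive — cannot bind it (Principle A).
— the villagers: possessor inside the subject DP of the matrix clause; does not c-command the reflexive — cannot bind it (Principle A).
— the villagers' advisors: subject of the matrix clause; c-commands the reflexive but lies outside its binding domain — cannot bind it (Principle A).
— the witnesses: subject of the clause headed by 'promised'; c-commands the reflexive within its binding domain — allowed (Principle A).

the witnesses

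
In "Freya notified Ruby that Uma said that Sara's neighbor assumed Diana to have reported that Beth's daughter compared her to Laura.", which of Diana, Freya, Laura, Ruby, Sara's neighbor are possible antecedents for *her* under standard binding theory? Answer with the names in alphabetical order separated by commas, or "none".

Diana, Freya, Ruby, Sara's neighbor

*her* is a pronoun; Principle B requires it to be free in its binding domain — the clause headed by 'compared'.
— Diana: subject of the clause headed by 'reported'; c-commands the pronoun but lies outside its binding domain — allowed.
— Freya: subject of the matrix clause; c-commands the pronoun but lies outside its binding domain — allowed.
— Laura: second object of the clause headed by 'compared'; is c-commanded by the pronoun; coreference would bind this R-expression — blocked (Principle C).
— Ruby: object of the matrix clause; c-commands the pronoun but lies outside its binding domain — allowed.
— Sara's neighbor: subject of the clause headed by 'assumed'; c-commands the pronoun but lies outside its binding domain — allowed.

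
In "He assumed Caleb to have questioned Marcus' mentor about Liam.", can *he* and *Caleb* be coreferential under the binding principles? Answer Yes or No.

No

*Caleb* is an R-expression; Principle C requires it to be free (not bound by any c-commanding expression).
— he: subject of the matrix clause; the pronoun c-commands the R-expression — coreference blocked (Principle C).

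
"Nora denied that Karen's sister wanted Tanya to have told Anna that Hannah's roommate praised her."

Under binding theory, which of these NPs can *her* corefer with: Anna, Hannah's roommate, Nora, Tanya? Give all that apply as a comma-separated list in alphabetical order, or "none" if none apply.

*her* is a pronoun; Principle B requires it to be free in its binding domain — the clause headed by 'praised'.
— Anna: object of the clause headed by 'told'; c-commands the pronoun but lies outside its binding domain — allowed.
— Hannah's roommate: subject of the clause headed by 'praised'; c-commands the pronoun within its binding domain — blocked (Principle B).
— Nora: subject of the matrix clause; c-commands the pronoun but lies outside its binding domain — allowed.
— Tanya: subject of the clause headed by 'told'; c-commands the pronoun but lies outside its binding domain — allowed.

Anna, Nora, Tanya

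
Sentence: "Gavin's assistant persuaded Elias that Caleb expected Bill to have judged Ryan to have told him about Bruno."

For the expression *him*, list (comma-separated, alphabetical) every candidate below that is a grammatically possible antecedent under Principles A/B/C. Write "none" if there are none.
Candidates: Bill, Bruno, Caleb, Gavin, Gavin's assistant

Bill, Caleb, Gavin, Gavin's assistant

*him* is a pronoun; Principle B requires it to be free in its binding domain — the clause headed by 'told'.
— Bill: subject of the clause headed by 'judged'; c-commands the pronoun but lies outside its binding domain — allowed.
— Bruno: second object of the clause headed by 'told'; is c-commanded by the pronoun; coreference would bind this R-expression — blocked (Principle C).
— Caleb: subject of the clause headed by 'expected'; c-commands the pronoun but lies outside its binding domain — allowed.
— Gavin: possessor inside the subject DP of the matrix clause; does not c-command the pronoun — Principle B does not apply; allowed.
— Gavin's assistant: subject of the matrix clause; c-commands the pronoun but lies outside its binding domain — allowed.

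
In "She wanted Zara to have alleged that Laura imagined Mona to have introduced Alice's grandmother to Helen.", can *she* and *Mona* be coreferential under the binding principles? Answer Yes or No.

*Mona* is an R-expression; Principle C requires it to be free (not bound by any c-commanding expression).
— she: subject of the matrix clause; the pronoun c-commands the R-expression — coreference blocked (Principle C).

No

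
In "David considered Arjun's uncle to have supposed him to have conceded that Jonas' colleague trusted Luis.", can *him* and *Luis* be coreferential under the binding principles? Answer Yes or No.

*Luis* is an R-expression; Principle C requires it to be free (not bound by any c-commanding expression).
— him: subject of the clause headed by 'conceded'; the pronoun c-commands the R-expression — coreference blocked (Principle C).

No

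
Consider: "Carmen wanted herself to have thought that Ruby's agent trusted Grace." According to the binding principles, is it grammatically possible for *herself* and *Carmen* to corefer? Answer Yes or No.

Yes

*herself* is a reflexive; Principle A requires it to be bound within its binding domain — the matrix clause.
— Carmen: subject of the matrix clause; c-commands the reflexive within its binding domain — allowed (Principle A).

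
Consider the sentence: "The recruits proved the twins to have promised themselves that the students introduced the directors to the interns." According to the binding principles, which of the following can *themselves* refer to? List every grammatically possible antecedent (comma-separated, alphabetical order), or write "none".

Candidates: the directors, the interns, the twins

*themselves* is a reflexive; Principle A requires it to be bound within its binding domain — the clause headed by 'promised'.
— the directors: object of the clause headed by 'introduced'; does not c-command the reflexive — cannot bind it (Principle A).
— the interns: second object of the clause headed by 'introduced'; does not c-command the reflexive — cannot bind it (Principle A).
— the twins: subject of the clause headed by 'promised'; c-commands the reflexive within its binding domain — allowed (Principle A).

the twins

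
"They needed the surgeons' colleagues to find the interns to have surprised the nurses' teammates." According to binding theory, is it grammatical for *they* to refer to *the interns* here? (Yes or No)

No

*the interns* is an R-expression; Principle C requires it to be free (not bound by any c-commanding expression).
— they: subject of the matrix clause; the pronoun c-commands the R-expression — coreference blocked (Principle C).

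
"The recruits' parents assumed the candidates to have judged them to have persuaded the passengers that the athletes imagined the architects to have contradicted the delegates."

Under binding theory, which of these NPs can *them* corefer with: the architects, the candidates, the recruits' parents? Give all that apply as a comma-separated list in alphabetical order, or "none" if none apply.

the recruits' parents

*them* is a pronoun; Principle B requires it to be free in its binding domain — the clause headed by 'judged'.
— the architects: subject of the clause headed by 'contradicted'; is c-commanded by the pronoun; coreference would bind this R-expression — blocked (Principle C).
— the candidates: subject of the clause headed by 'judged'; c-commands the pronoun within its binding domain — blocked (Principle B).
— the recruits' parents: subject of the matrix clause; c-commands the pronoun but lies outside its binding domain — allowed.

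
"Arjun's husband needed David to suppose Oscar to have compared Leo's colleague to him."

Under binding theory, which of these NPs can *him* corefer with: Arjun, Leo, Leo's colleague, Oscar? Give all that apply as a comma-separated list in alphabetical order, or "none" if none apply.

Arjun, Leo

*him* is a pronoun; Principle B requires it to be free in its binding domain — the clause headed by 'compared'.
— Arjun: possessor inside the subject DP of the matrix clause; does not c-command the pronoun — Principle B does not apply; allowed.
— Leo: possessor inside the object DP of the clause headed by 'compared'; does not c-command the pronoun — Principle B does not apply; allowed.
— Leo's colleague: object of the clause headed by 'compared'; c-commands the pronoun within its binding domain — blocked (Principle B).
— Oscar: subject of the clause headed by 'compared'; c-commands the pronoun within its binding domain — blocked (Principle B).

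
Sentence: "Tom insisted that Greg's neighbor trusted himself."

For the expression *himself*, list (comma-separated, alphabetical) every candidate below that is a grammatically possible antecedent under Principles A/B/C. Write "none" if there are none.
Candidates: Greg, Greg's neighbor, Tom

Greg's neighbor

*himself* is a reflexive; Principle A requires it to be bound within its binding domain — the clause headed by 'trusted'.
— Greg: possessor inside the subject DP of the clause headed by 'trusted'; does not c-command the reflexive — cannot bind it (Principle A).
— Greg's neighbor: subject of the clause headed by 'trusted'; c-commands the reflexive within its binding domain — allowed (Principle A).
— Tom: subject of the matrix clause; c-commands the reflexive but lies outside its binding domain — cannot bind it (Principle A).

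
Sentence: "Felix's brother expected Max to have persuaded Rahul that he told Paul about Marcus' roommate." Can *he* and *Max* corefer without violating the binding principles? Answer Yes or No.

*Max* is an R-expression; Principle C requires it to be free (not bound by any c-commanding expression).
— he: subject of the clause headed by 'told'; the pronoun does not c-command the R-expression — coreference allowed.

Yes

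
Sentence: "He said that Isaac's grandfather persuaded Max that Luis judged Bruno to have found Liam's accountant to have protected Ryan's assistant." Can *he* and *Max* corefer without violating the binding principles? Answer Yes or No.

*Max* is an R-expression; Principle C requires it to be free (not bound by any c-commanding expression).
— he: subject of the matrix clause; the pronoun c-commands the R-expression — coreference blocked (Principle C).

No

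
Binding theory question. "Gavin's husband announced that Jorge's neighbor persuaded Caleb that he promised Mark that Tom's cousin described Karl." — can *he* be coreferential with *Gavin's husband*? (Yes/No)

*he* is a pronoun; Principle B requires it to be free in its binding domain — the clause headed by 'promised'.
— Gavin's husband: subject of the matrix clause; c-commands the pronoun but lies outside its binding domain — allowed.

Yes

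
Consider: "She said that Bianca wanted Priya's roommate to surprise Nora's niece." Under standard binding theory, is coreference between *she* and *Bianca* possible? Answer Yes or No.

No

*Bianca* is an R-expression; Principle C requires it to be free (not bound by any c-commanding expression).
— she: subject of the matrix clause; the pronoun c-commands the R-expression — coreference blocked (Principle C).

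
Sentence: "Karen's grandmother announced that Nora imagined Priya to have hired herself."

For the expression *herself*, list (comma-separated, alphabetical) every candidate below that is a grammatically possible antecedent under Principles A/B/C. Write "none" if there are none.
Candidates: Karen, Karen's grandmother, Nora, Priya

*herself* is a reflexive; Principle A requires it to be bound within its binding domain — the clause headed by 'hired'.
— Karen: possessor inside the subject DP of the matrix clause; does not c-command the reflexive — cannot bind it (Principle A).
— Karen's grandmother: subject of the matrix clause; c-commands the reflexive but lies outside its binding domain — cannot bind it (Principle A).
— Nora: subject of the clause headed by 'imagined'; c-commands the reflexive but lies outside its binding domain — cannot bind it (Principle A).
— Priya: subject of the clause headed by 'hired'; c-commands the reflexive within its binding domain — allowed (Principle A).

Priya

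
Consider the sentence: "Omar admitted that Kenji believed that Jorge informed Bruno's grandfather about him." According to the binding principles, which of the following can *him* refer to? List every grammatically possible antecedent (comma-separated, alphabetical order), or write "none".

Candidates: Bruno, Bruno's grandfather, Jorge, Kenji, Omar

*him* is a pronoun; Principle B requires it to be free in its binding domain — the clause headed by 'informed'.
— Bruno: possessor inside the object DP of the clause headed by 'informed'; does not c-command the pronoun — Principle B does not apply; allowed.
— Bruno's grandfather: object of the clause headed by 'informed'; c-commands the pronoun within its binding domain — blocked (Principle B).
— Jorge: subject of the clause headed by 'informed'; c-commands the pronoun within its binding domain — blocked (Principle B).
— Kenji: subject of the clause headed by 'believed'; c-commands the pronoun but lies outside its binding domain — allowed.
— Omar: subject of the matrix clause; c-commands the pronoun but lies outside its binding domain — allowed.

Bruno, Kenji, Omar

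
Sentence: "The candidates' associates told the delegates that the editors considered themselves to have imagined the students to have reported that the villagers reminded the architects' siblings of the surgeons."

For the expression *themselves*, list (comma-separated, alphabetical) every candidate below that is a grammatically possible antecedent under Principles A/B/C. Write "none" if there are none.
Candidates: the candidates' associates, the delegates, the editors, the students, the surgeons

*themselves* is a reflexive; Principle A requires it to be bound within its binding domain — the clause headed by 'considered'.
— the candidates' associates: subject of the matrix clause; c-commands the reflexive but lies outside its binding domain — cannot bind it (Principle A).
— the delegates: object of the matrix clause; c-commands the reflexive but lies outside its binding domain — cannot bind it (Principle A).
— the editors: subject of the clause headed by 'considered'; c-commands the reflexive within its binding domain — allowed (Principle A).
— the students: subject of the clause headed by 'reported'; does not c-command the reflexive — cannot bind it (Principle A).
— the surgeons: second object of the clause headed by 'reminded'; does not c-command the reflexive — cannot bind it (Principle A).

the editors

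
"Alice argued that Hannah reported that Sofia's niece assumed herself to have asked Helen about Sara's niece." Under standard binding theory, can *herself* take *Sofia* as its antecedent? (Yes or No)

*herself* is a reflexive; Principle A requires it to be bound within its binding domain — the clause headed by 'assumed'.
— Sofia: possessor inside the subject DP of the clause headed by 'assumed'; does not c-command the reflexive — cannot bind it (Principle A).

No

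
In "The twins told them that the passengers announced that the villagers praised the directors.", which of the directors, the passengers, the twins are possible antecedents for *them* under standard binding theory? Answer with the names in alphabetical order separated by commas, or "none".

*them* is a pronoun; Principle B requires it to be free in its binding domain — the matrix clause.
— the directors: object of the clause headed by 'praised'; is c-commanded by the pronoun; coreference would bind this R-expression — blocked (Principle C).
— the passengers: subject of the clause headed by 'announced'; is c-commanded by the pronoun; coreference would bind this R-expression — blocked (Principle C).
— the twins: subject of the matrix clause; c-commands the pronoun within its binding domain — blocked (Principle B).

none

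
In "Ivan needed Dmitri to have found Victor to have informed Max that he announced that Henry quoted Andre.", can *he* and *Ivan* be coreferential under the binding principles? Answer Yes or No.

Yes

*Ivan* is an R-expression; Principle C requires it to be free (not bound by any c-commanding expression).
— he: subject of the clause headed by 'announced'; the pronoun does not c-command the R-expression — coreference allowed.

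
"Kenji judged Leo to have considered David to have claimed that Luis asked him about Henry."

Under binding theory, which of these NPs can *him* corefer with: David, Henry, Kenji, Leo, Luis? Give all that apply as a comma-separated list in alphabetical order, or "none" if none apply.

David, Kenji, Leo

*him* is a pronoun; Principle B requires it to be free in its binding domain — the clause headed by 'asked'.
— David: subject of the clause headed by 'claimed'; c-commands the pronoun but lies outside its binding domain — allowed.
— Henry: second object of the clause headed by 'asked'; is c-commanded by the pronoun; coreference would bind this R-expression — blocked (Principle C).
— Kenji: subject of the matrix clause; c-commands the pronoun but lies outside its binding domain — allowed.
— Leo: subject of the clause headed by 'considered'; c-commands the pronoun but lies outside its binding domain — allowed.
— Luis: subject of the clause headed by 'asked'; c-commands the pronoun within its binding domain — blocked (Principle B).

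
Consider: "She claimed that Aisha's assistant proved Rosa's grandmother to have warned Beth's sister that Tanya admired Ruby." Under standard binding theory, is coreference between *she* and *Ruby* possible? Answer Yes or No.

*Ruby* is an R-expression; Principle C requires it to be free (not bound by any c-commanding expression).
— she: subject of the matrix clause; the pronoun c-commands the R-expression — coreference blocked (Principle C).

No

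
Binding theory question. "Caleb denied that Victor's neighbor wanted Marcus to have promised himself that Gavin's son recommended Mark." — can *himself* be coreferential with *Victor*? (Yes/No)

No

*himself* is a reflexive; Principle A requires it to be bound within its binding domain — the clause headed by 'promised'.
— Victor: possessor inside the subject DP of the clause headed by 'wanted'; does not c-command the reflexive — cannot bind it (Principle A).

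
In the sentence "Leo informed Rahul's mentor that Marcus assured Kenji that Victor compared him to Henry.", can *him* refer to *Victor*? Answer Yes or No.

*him* is a pronoun; Principle B requires it to be free in its binding domain — the clause headed by 'compared'.
— Victor: subject of the clause headed by 'compared'; c-commands the pronoun within its binding domain — blocked (Principle B).

No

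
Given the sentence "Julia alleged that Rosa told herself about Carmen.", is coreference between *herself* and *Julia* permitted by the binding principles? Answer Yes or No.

*herself* is a reflexive; Principle A requires it to be bound within its binding domain — the clause headed by 'told'.
— Julia: subject of the matrix clause; c-commands the reflexive but lies outside its binding domain — cannot bind it (Principle A).

No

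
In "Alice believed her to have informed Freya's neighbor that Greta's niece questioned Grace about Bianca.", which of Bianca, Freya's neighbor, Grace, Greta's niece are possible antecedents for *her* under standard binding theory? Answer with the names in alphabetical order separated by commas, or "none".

*her* is a pronoun; Principle B requires it to be free in its binding domain — the matrix clause.
— Bianca: second object of the clause headed by 'questioned'; is c-commanded by the pronoun; coreference would bind this R-expression — blocked (Principle C).
— Freya's neighbor: object of the clause headed by 'informed'; is c-commanded by the pronoun; coreference would bind this R-expression — blocked (Principle C).
— Grace: object of the clause headed by 'questioned'; is c-commanded by the pronoun; coreference would bind this R-expression — blocked (Principle C).
— Greta's niece: subject of the clause headed by 'questioned'; is c-commanded by the pronoun; coreference would bind this R-expression — blocked (Principle C).

none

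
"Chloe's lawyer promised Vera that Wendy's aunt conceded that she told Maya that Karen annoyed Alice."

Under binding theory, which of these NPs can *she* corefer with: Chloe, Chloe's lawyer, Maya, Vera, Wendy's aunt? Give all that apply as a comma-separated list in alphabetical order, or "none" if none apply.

*she* is a pronoun; Principle B requires it to be free in its binding domain — the clause headed by 'told'.
— Chloe: possessor inside the subject DP of the matrix clause; does not c-command the pronoun — Principle B does not apply; allowed.
— Chloe's lawyer: subject of the matrix clause; c-commands the pronoun but lies outside its binding domain — allowed.
— Maya: object of the clause headed by 'told'; is c-commanded by the pronoun; coreference would bind this R-expression — blocked (Principle C).
— Vera: object of the matrix clause; c-commands the pronoun but lies outside its binding domain — allowed.
— Wendy's aunt: subject of the clause headed by 'conceded'; c-commands the pronoun but lies outside its binding domain — allowed.

Chloe, Chloe's lawyer, Vera, Wendy's aunt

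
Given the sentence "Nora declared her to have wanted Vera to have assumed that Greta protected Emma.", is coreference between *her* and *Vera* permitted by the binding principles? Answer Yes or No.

*her* is a pronoun; Principle B requires it to be free in its binding domain — the matrix clause.
— Vera: subject of the clause headed by 'assumed'; is c-commanded by the pronoun; coreference would bind this R-expression — blocked (Principle C).

No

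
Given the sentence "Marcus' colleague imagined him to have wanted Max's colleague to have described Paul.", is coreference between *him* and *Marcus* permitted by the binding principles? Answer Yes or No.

Yes

*him* is a pronoun; Principle B requires it to be free in its binding domain — the matrix clause.
— Marcus: possessor inside the subject DP of the matrix clause; does not c-command the pronoun — Principle B does not apply; allowed.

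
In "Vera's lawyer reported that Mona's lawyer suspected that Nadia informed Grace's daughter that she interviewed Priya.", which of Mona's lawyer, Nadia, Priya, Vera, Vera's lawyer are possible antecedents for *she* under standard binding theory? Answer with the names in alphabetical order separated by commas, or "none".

Mona's lawyer, Nadia, Vera, Vera's lawyer

*she* is a pronoun; Principle B requires it to be free in its binding domain — the clause headed by 'interviewed'.
— Mona's lawyer: subject of the clause headed by 'suspected'; c-commands the pronoun but lies outside its binding domain — allowed.
— Nadia: subject of the clause headed by 'informed'; c-commands the pronoun but lies outside its binding domain — allowed.
— Priya: object of the clause headed by 'interviewed'; is c-commanded by the pronoun; coreference would bind this R-expression — blocked (Principle C).
— Vera: possessor inside the subject DP of the matrix clause; does not c-command the pronoun — Principle B does not apply; allowed.
— Vera's lawyer: subject of the matrix clause; c-commands the pronoun but lies outside its binding domain — allowed.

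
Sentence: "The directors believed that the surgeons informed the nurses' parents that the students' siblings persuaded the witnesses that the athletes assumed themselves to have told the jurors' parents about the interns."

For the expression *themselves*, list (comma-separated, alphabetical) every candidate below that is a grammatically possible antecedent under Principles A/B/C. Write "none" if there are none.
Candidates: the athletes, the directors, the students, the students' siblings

the athletes

*themselves* is a reflexive; Principle A requires it to be bound within its binding domain — the clause headed by 'assumed'.
— the athletes: subject of the clause headed by 'assumed'; c-commands the reflexive within its binding domain — allowed (Principle A).
— the directors: subject of the matrix clause; c-commands the reflexive but lies outside its binding domain — cannot bind it (Principle A).
— the students: possessor inside the subject DP of the clause headed by 'persuaded'; does not c-command the reflexive — cannot bind it (Principle A).
— the students' siblings: subject of the clause headed by 'persuaded'; c-commands the reflexive but lies outside its binding domain — cannot bind it (Principle A).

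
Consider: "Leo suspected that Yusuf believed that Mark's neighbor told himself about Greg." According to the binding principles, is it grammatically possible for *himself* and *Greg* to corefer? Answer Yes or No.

No

*himself* is a reflexive; Principle A requires it to be bound within its binding domain — the clause headed by 'told'.
— Greg: second object of the clause headed by 'told'; does not c-command the reflexive — cannot bind it (Principle A).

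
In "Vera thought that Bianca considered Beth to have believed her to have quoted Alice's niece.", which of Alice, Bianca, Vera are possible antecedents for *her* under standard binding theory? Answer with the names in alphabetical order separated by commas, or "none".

*her* is a pronoun; Principle B requires it to be free in its binding domain — the clause headed by 'believed'.
— Alice: possessor inside the object DP of the clause headed by 'quoted'; is c-commanded by the pronoun; coreference would bind this R-expression — blocked (Principle C).
— Bianca: subject of the clause headed by 'considered'; c-commands the pronoun but lies outside its binding domain — allowed.
— Vera: subject of the matrix clause; c-commands the pronoun but lies outside its binding domain — allowed.

Bianca, Vera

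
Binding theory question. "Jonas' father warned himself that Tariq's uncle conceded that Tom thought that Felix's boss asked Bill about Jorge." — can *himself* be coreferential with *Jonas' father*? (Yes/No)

*himself* is a reflexive; Principle A requires it to be bound within its binding domain — the matrix clause.
— Jonas' father: subject of the matrix clause; c-commands the reflexive within its binding domain — allowed (Principle A).

Yes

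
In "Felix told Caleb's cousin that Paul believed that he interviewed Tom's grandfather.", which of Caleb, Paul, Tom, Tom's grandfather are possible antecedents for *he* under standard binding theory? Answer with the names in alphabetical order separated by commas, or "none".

Caleb, Paul

*he* is a pronoun; Principle B requires it to be free in its binding domain — the clause headed by 'interviewed'.
— Caleb: possessor inside the object DP of the matrix clause; does not c-command the pronoun — Principle B does not apply; allowed.
— Paul: subject of the clause headed by 'believed'; c-commands the pronoun but lies outside its binding domain — allowed.
— Tom: possessor inside the object DP of the clause headed by 'interviewed'; is c-commanded by the pronoun; coreference would bind this R-expression — blocked (Principle C).
— Tom's grandfather: object of the clause headed by 'interviewed'; is c-commanded by the pronoun; coreference would bind this R-expression — blocked (Principle C).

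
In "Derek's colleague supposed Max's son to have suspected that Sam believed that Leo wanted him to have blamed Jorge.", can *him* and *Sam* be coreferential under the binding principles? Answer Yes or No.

Yes

*Sam* is an R-expression; Principle C requires it to be free (not bound by any c-commanding expression).
— him: subject of the clause headed by 'blamed'; the pronoun does not c-command the R-expression — coreference allowed.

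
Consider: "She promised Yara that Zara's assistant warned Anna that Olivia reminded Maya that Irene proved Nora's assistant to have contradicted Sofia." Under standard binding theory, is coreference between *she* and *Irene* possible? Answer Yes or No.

No

*Irene* is an R-expression; Principle C requires it to be free (not bound by any c-commanding expression).
— she: subject of the matrix clause; the pronoun c-commands the R-expression — coreference blocked (Principle C).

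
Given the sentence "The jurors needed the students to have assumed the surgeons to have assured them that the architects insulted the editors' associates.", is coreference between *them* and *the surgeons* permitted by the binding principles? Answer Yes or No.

*them* is a pronoun; Principle B requires it to be free in its binding domain — the clause headed by 'assured'.
— the surgeons: subject of the clause headed by 'assured'; c-commands the pronoun within its binding domain — blocked (Principle B).

No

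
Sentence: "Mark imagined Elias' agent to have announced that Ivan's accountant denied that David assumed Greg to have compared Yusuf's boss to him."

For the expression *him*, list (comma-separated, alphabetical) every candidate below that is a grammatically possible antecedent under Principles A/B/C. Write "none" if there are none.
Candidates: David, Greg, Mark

*him* is a pronoun; Principle B requires it to be free in its binding domain — the clause headed by 'compared'.
— David: subject of the clause headed by 'assumed'; c-commands the pronoun but lies outside its binding domain — allowed.
— Greg: subject of the clause headed by 'compared'; c-commands the pronoun within its binding domain — blocked (Principle B).
— Mark: subject of the matrix clause; c-commands the pronoun but lies outside its binding domain — allowed.

David, Mark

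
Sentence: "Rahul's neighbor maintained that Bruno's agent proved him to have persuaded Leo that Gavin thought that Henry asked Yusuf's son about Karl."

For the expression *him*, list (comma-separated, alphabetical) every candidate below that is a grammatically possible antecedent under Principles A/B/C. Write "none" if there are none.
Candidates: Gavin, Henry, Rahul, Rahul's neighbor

*him* is a pronoun; Principle B requires it to be free in its binding domain — the clause headed by 'proved'.
— Gavin: subject of the clause headed by 'thought'; is c-commanded by the pronoun; coreference would bind this R-expression — blocked (Principle C).
— Henry: subject of the clause headed by 'asked'; is c-commanded by the pronoun; coreference would bind this R-expression — blocked (Principle C).
— Rahul: possessor inside the subject DP of the matrix clause; does not c-command the pronoun — Principle B does not apply; allowed.
— Rahul's neighbor: subject of the matrix clause; c-commands the pronoun but lies outside its binding domain — allowed.

Rahul, Rahul's neighbor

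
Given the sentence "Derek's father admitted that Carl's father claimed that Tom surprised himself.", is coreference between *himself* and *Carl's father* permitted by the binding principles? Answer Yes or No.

*himself* is a reflexive; Principle A requires it to be bound within its binding domain — the clause headed by 'surprised'.
— Carl's father: subject of the clause headed by 'claimed'; c-commands the reflexive but lies outside its binding domain — cannot bind it (Principle A).

No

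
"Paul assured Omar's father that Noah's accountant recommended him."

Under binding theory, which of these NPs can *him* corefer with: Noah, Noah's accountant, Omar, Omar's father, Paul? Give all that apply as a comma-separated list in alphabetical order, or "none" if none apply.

*him* is a pronoun; Principle B requires it to be free in its binding domain — the clause headed by 'recommended'.
— Noah: possessor inside the subject DP of the clause headed by 'recommended'; does not c-command the pronoun — Principle B does not apply; allowed.
— Noah's accountant: subject of the clause headed by 'recommended'; c-commands the pronoun within its binding domain — blocked (Principle B).
— Omar: possessor inside the object DP of the matrix clause; does not c-command the pronoun — Principle B does not apply; allowed.
— Omar's father: object of the matrix clause; c-commands the pronoun but lies outside its binding domain — allowed.
— Paul: subject of the matrix clause; c-commands the pronoun but lies outside its binding domain — allowed.

Noah, Omar, Omar's father, Paul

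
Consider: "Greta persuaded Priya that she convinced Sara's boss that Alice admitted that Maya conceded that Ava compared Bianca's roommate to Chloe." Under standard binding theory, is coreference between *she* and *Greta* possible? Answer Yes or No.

*Greta* is an R-expression; Principle C requires it to be free (not bound by any c-commanding expression).
— she: subject of the clause headed by 'convinced'; the pronoun does not c-command the R-expression — coreference allowed.

Yes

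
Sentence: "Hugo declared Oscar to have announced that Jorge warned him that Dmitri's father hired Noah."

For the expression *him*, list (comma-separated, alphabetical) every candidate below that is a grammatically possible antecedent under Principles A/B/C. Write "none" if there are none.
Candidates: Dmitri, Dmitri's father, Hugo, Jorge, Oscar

Hugo, Oscar

*him* is a pronoun; Principle B requires it to be free in its binding domain — the clause headed by 'warned'.
— Dmitri: possessor inside the subject DP of the clause headed by 'hired'; is c-commanded by the pronoun; coreference would bind this R-expression — blocked (Principle C).
— Dmitri's father: subject of the clause headed by 'hired'; is c-commanded by the pronoun; coreference would bind this R-expression — blocked (Principle C).
— Hugo: subject of the matrix clause; c-commands the pronoun but lies outside its binding domain — allowed.
— Jorge: subject of the clause headed by 'warned'; c-commands the pronoun within its binding domain — blocked (Principle B).
— Oscar: subject of the clause headed by 'announced'; c-commands the pronoun but lies outside its binding domain — allowed.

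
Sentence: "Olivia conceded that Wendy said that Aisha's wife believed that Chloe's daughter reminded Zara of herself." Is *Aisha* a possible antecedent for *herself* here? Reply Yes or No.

No

*herself* is a reflexive; Principle A requires it to be bound within its binding domain — the clause headed by 'reminded'.
— Aisha: possessor inside the subject DP of the clause headed by 'believed'; does not c-command the reflexive — cannot bind it (Principle A).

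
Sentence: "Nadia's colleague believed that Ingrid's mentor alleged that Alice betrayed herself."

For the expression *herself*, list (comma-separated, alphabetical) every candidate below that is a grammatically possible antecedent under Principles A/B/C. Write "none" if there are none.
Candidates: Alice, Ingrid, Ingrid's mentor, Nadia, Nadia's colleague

*herself* is a reflexive; Principle A requires it to be bound within its binding domain — the clause headed by 'betrayed'.
— Alice: subject of the clause headed by 'betrayed'; c-commands the reflexive within its binding domain — allowed (Principle A).
— Ingrid: possessor inside the subject DP of the clause headed by 'alleged'; does not c-command the reflexive — cannot bind it (Principle A).
— Ingrid's mentor: subject of the clause headed by 'alleged'; c-commands the reflexive but lies outside its binding domain — cannot bind it (Principle A).
— Nadia: possessor inside the subject DP of the matrix clause; does not c-command the reflexive — cannot bind it (Principle A).
— Nadia's colleague: subject of the matrix clause; c-commands the reflexive but lies outside its binding domain — cannot bind it (Principle A).

Alice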